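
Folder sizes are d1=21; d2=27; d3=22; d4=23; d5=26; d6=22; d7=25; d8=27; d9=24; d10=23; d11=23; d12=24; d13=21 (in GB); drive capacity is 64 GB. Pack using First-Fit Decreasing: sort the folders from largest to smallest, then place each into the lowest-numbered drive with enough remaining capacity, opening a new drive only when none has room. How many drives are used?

Sorted descending: 27, 27, 26, 25, 24, 24, 23, 23, 23, 22, 22, 21, 21.
drive 1: place 27 GB, 37 GB left
drive 1: place 27 GB, 10 GB left
drive 2: place 26 GB, 38 GB left
drive 2: place 25 GB, 13 GB left
drive 3: place 24 GB, 40 GB left
drive 3: place 24 GB, 16 GB left
drive 4: place 23 GB, 41 GB left
drive 4: place 23 GB, 18 GB left
drive 5: place 23 GB, 41 GB left
drive 5: place 22 GB, 19 GB left
drive 6: place 22 GB, 42 GB left
drive 6: place 21 GB, 21 GB left
drive 6: place 21 GB, 0 GB left
Final drives: [27,27] [26,25] [24,24] [23,23] [23,22] [22,21,21].

6 drives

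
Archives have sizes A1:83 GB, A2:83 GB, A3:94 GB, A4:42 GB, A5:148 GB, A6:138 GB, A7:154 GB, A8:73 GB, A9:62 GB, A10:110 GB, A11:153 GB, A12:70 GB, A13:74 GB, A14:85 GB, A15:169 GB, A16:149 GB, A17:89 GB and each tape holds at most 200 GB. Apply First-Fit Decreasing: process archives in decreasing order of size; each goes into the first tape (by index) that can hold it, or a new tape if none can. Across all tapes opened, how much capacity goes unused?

Sorted descending: 169, 154, 153, 149, 148, 138, 110, 94, 89, 85, 83, 83, 74, 73, 70, 62, 42.
Put 169 GB in tape 1; 31 GB remain.
Put 154 GB in tape 2; 46 GB remain.
Put 153 GB in tape 3; 47 GB remain.
Put 149 GB in tape 4; 51 GB remain.
Put 148 GB in tape 5; 52 GB remain.
Put 138 GB in tape 6; 62 GB remain.
Put 110 GB in tape 7; 90 GB remain.
Put 94 GB in tape 8; 106 GB remain.
Put 89 GB in tape 7; 1 GB remain.
Put 85 GB in tape 8; 21 GB remain.
Put 83 GB in tape 9; 117 GB remain.
Put 83 GB in tape 9; 34 GB remain.
Put 74 GB in tape 10; 126 GB remain.
Put 73 GB in tape 10; 53 GB remain.
Put 70 GB in tape 11; 130 GB remain.
Put 62 GB in tape 6; 0 GB remain.
Put 42 GB in tape 2; 4 GB remain.
11 tapes × 200 GB = 2200 GB; used 1776 GB; unused 424 GB.

424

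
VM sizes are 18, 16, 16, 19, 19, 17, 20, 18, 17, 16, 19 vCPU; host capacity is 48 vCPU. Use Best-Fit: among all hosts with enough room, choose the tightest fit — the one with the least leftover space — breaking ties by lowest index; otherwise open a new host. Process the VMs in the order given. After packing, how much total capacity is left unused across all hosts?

93

host 1: place 18 vCPU, 30 vCPU left
host 1: place 16 vCPU, 14 vCPU left
host 2: place 16 vCPU, 32 vCPU left
host 2: place 19 vCPU, 13 vCPU left
host 3: place 19 vCPU, 29 vCPU left
host 3: place 17 vCPU, 12 vCPU left
host 4: place 20 vCPU, 28 vCPU left
host 4: place 18 vCPU, 10 vCPU left
host 5: place 17 vCPU, 31 vCPU left
host 5: place 16 vCPU, 15 vCPU left
host 6: place 19 vCPU, 29 vCPU left
6 hosts × 48 vCPU = 288 vCPU; used 195 vCPU; unused 93 vCPU.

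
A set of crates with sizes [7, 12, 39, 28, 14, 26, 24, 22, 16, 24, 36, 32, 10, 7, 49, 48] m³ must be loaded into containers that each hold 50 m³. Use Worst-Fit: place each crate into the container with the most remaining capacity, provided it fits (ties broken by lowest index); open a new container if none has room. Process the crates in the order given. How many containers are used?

9

Put 7 m³ in container 1; 43 m³ remain.
Put 12 m³ in container 1; 31 m³ remain.
Put 39 m³ in container 2; 11 m³ remain.
Put 28 m³ in container 1; 3 m³ remain.
Put 14 m³ in container 3; 36 m³ remain.
Put 26 m³ in container 3; 10 m³ remain.
Put 24 m³ in container 4; 26 m³ remain.
Put 22 m³ in container 4; 4 m³ remain.
Put 16 m³ in container 5; 34 m³ remain.
Put 24 m³ in container 5; 10 m³ remain.
Put 36 m³ in container 6; 14 m³ remain.
Put 32 m³ in container 7; 18 m³ remain.
Put 10 m³ in container 7; 8 m³ remain.
Put 7 m³ in container 6; 7 m³ remain.
Put 49 m³ in container 8; 1 m³ remain.
Put 48 m³ in container 9; 2 m³ remain.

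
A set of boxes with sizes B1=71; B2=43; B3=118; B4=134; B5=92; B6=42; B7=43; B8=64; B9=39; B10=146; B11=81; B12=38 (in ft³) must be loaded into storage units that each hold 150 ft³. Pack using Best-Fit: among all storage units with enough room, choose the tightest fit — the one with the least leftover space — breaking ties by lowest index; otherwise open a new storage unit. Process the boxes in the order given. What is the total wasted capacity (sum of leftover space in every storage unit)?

139

Put B1 (71 ft³) in storage unit 1; 79 ft³ remain.
Put B2 (43 ft³) in storage unit 1; 36 ft³ remain.
Put B3 (118 ft³) in storage unit 2; 32 ft³ remain.
Put B4 (134 ft³) in storage unit 3; 16 ft³ remain.
Put B5 (92 ft³) in storage unit 4; 58 ft³ remain.
Put B6 (42 ft³) in storage unit 4; 16 ft³ remain.
Put B7 (43 ft³) in storage unit 5; 107 ft³ remain.
Put B8 (64 ft³) in storage unit 5; 43 ft³ remain.
Put B9 (39 ft³) in storage unit 5; 4 ft³ remain.
Put B10 (146 ft³) in storage unit 6; 4 ft³ remain.
Put B11 (81 ft³) in storage unit 7; 69 ft³ remain.
Put B12 (38 ft³) in storage unit 7; 31 ft³ remain.
7 storage units × 150 ft³ = 1050 ft³; used 911 ft³; unused 139 ft³.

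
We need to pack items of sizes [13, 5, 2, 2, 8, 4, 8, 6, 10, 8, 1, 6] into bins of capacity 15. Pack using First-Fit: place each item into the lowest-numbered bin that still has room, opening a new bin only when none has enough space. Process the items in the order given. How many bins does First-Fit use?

6

bin 1: place 13, 2 left
bin 2: place 5, 10 left
bin 1: place 2, 0 left
bin 2: place 2, 8 left
bin 2: place 8, 0 left
bin 3: place 4, 11 left
bin 3: place 8, 3 left
bin 4: place 6, 9 left
bin 5: place 10, 5 left
bin 4: place 8, 1 left
bin 3: place 1, 2 left
bin 6: place 6, 9 left
Final bins: [13,2] [5,2,8] [4,8,1] [6,8] [10] [6].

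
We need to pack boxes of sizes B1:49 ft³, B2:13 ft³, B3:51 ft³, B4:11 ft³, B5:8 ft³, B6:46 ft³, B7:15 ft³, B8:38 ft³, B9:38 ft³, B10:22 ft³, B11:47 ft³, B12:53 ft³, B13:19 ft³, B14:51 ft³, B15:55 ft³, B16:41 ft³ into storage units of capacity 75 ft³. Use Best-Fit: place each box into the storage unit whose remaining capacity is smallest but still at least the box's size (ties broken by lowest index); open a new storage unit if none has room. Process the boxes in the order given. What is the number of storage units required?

storage unit 1: place B1 (49 ft³), 26 ft³ left
storage unit 1: place B2 (13 ft³), 13 ft³ left
storage unit 2: place B3 (51 ft³), 24 ft³ left
storage unit 1: place B4 (11 ft³), 2 ft³ left
storage unit 2: place B5 (8 ft³), 16 ft³ left
storage unit 3: place B6 (46 ft³), 29 ft³ left
storage unit 2: place B7 (15 ft³), 1 ft³ left
storage unit 4: place B8 (38 ft³), 37 ft³ left
storage unit 5: place B9 (38 ft³), 37 ft³ left
storage unit 3: place B10 (22 ft³), 7 ft³ left
storage unit 6: place B11 (47 ft³), 28 ft³ left
storage unit 7: place B12 (53 ft³), 22 ft³ left
storage unit 7: place B13 (19 ft³), 3 ft³ left
storage unit 8: place B14 (51 ft³), 24 ft³ left
storage unit 9: place B15 (55 ft³), 20 ft³ left
storage unit 10: place B16 (41 ft³), 34 ft³ left
Final storage units: [49,13,11] [51,8,15] [46,22] [38] [38] [47] [53,19] [51] [55] [41].

10 storage units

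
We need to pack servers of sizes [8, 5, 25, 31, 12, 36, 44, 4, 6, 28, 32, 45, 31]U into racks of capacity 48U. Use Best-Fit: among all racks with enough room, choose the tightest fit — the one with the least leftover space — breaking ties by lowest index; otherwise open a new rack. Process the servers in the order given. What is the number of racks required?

8 racks

Put 8U in rack 1; 40U remain.
Put 5U in rack 1; 35U remain.
Put 25U in rack 1; 10U remain.
Put 31U in rack 2; 17U remain.
Put 12U in rack 2; 5U remain.
Put 36U in rack 3; 12U remain.
Put 44U in rack 4; 4U remain.
Put 4U in rack 4; 0U remain.
Put 6U in rack 1; 4U remain.
Put 28U in rack 5; 20U remain.
Put 32U in rack 6; 16U remain.
Put 45U in rack 7; 3U remain.
Put 31U in rack 8; 17U remain.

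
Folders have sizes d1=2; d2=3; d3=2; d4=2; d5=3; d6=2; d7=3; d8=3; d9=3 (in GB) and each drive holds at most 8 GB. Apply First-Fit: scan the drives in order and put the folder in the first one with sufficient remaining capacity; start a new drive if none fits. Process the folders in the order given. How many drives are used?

Put d1 (2 GB) in drive 1; 6 GB remain.
Put d2 (3 GB) in drive 1; 3 GB remain.
Put d3 (2 GB) in drive 1; 1 GB remain.
Put d4 (2 GB) in drive 2; 6 GB remain.
Put d5 (3 GB) in drive 2; 3 GB remain.
Put d6 (2 GB) in drive 2; 1 GB remain.
Put d7 (3 GB) in drive 3; 5 GB remain.
Put d8 (3 GB) in drive 3; 2 GB remain.
Put d9 (3 GB) in drive 4; 5 GB remain.

4 drives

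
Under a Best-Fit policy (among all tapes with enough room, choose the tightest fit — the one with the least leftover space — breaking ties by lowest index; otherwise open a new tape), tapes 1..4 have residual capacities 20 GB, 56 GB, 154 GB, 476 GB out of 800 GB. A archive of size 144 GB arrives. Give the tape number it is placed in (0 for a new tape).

3

Tapes with room: tape 3 (154 GB), tape 4 (476 GB).
Tightest fit is tape 3 with 154 GB free.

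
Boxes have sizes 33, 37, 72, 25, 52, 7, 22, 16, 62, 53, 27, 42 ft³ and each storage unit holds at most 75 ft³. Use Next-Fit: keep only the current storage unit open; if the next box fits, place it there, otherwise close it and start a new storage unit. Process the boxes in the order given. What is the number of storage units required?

Put 33 ft³ in storage unit 1; 42 ft³ remain.
Put 37 ft³ in storage unit 1; 5 ft³ remain.
Put 72 ft³ in storage unit 2; 3 ft³ remain.
Put 25 ft³ in storage unit 3; 50 ft³ remain.
Put 52 ft³ in storage unit 4; 23 ft³ remain.
Put 7 ft³ in storage unit 4; 16 ft³ remain.
Put 22 ft³ in storage unit 5; 53 ft³ remain.
Put 16 ft³ in storage unit 5; 37 ft³ remain.
Put 62 ft³ in storage unit 6; 13 ft³ remain.
Put 53 ft³ in storage unit 7; 22 ft³ remain.
Put 27 ft³ in storage unit 8; 48 ft³ remain.
Put 42 ft³ in storage unit 8; 6 ft³ remain.
Final storage units: [33,37] [72] [25] [52,7] [22,16] [62] [53] [27,42].

8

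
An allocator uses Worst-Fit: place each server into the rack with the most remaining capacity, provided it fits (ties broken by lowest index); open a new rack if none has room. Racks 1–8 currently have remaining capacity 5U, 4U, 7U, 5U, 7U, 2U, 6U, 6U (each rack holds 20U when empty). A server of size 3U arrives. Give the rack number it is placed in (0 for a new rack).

3

Racks with room: rack 1 (5U), rack 2 (4U), rack 3 (7U), rack 4 (5U), rack 5 (7U), rack 7 (6U), rack 8 (6U).
Most room is rack 3 with 7U free.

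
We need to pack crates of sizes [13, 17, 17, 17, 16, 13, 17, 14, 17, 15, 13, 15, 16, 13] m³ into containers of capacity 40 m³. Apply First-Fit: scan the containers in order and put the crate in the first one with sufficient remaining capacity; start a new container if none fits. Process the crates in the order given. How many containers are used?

Put 13 m³ in container 1; 27 m³ remain.
Put 17 m³ in container 1; 10 m³ remain.
Put 17 m³ in container 2; 23 m³ remain.
Put 17 m³ in container 2; 6 m³ remain.
Put 16 m³ in container 3; 24 m³ remain.
Put 13 m³ in container 3; 11 m³ remain.
Put 17 m³ in container 4; 23 m³ remain.
Put 14 m³ in container 4; 9 m³ remain.
Put 17 m³ in container 5; 23 m³ remain.
Put 15 m³ in container 5; 8 m³ remain.
Put 13 m³ in container 6; 27 m³ remain.
Put 15 m³ in container 6; 12 m³ remain.
Put 16 m³ in container 7; 24 m³ remain.
Put 13 m³ in container 7; 11 m³ remain.

7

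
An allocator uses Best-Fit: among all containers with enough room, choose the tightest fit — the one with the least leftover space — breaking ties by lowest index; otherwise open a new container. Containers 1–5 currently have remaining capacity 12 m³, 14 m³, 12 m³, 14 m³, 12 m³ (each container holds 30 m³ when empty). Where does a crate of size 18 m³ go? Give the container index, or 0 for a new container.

No container has ≥ 18 m³ free, so a new container is opened.

0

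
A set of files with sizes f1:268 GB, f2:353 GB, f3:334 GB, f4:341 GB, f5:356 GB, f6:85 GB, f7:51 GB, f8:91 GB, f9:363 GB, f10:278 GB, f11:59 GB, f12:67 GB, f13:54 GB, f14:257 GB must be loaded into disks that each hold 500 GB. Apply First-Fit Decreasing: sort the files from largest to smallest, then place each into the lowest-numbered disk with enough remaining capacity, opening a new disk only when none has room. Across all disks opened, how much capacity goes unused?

Sorted descending: 363, 356, 353, 341, 334, 278, 268, 257, 91, 85, 67, 59, 54, 51.
Put 363 GB in disk 1; 137 GB remain.
Put 356 GB in disk 2; 144 GB remain.
Put 353 GB in disk 3; 147 GB remain.
Put 341 GB in disk 4; 159 GB remain.
Put 334 GB in disk 5; 166 GB remain.
Put 278 GB in disk 6; 222 GB remain.
Put 268 GB in disk 7; 232 GB remain.
Put 257 GB in disk 8; 243 GB remain.
Put 91 GB in disk 1; 46 GB remain.
Put 85 GB in disk 2; 59 GB remain.
Put 67 GB in disk 3; 80 GB remain.
Put 59 GB in disk 2; 0 GB remain.
Put 54 GB in disk 3; 26 GB remain.
Put 51 GB in disk 4; 108 GB remain.
8 disks × 500 GB = 4000 GB; used 2957 GB; unused 1043 GB.

1043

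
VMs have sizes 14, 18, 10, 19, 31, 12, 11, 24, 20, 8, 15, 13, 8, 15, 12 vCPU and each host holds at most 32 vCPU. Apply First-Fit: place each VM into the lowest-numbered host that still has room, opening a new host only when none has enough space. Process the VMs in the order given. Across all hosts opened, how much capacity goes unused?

14 vCPU → host 1 (remaining 18 vCPU)
18 vCPU → host 1 (remaining 0 vCPU)
10 vCPU → host 2 (remaining 22 vCPU)
19 vCPU → host 2 (remaining 3 vCPU)
31 vCPU → host 3 (remaining 1 vCPU)
12 vCPU → host 4 (remaining 20 vCPU)
11 vCPU → host 4 (remaining 9 vCPU)
24 vCPU → host 5 (remaining 8 vCPU)
20 vCPU → host 6 (remaining 12 vCPU)
8 vCPU → host 4 (remaining 1 vCPU)
15 vCPU → host 7 (remaining 17 vCPU)
13 vCPU → host 7 (remaining 4 vCPU)
8 vCPU → host 5 (remaining 0 vCPU)
15 vCPU → host 8 (remaining 17 vCPU)
12 vCPU → host 6 (remaining 0 vCPU)
8 hosts × 32 vCPU = 256 vCPU; used 230 vCPU; unused 26 vCPU.

26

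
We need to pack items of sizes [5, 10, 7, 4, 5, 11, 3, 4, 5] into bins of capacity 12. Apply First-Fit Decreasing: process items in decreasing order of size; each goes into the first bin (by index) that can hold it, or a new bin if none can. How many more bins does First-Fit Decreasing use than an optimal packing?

0

First-Fit Decreasing: [11] [10] [7,5] [5,5] [4,4,3] → 5 bins.
Total size 54; any packing needs at least ⌈54/12⌉ = 5 bins.
So 5 is already optimal.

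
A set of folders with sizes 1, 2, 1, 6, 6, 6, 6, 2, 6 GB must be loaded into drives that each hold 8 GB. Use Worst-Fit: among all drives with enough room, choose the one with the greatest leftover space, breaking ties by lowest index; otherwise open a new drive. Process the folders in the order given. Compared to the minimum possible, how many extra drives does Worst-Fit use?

1

Worst-Fit: [1,2,1,2] [6] [6] [6] [6] [6] → 6 drives.
Total size 36 GB; any packing needs at least ⌈36/8⌉ = 5 drives.
An optimal packing achieves that bound: [6,2] [6,2] [6,1,1] [6] [6] → 5 drives.
Excess: 6 − 5 = 1.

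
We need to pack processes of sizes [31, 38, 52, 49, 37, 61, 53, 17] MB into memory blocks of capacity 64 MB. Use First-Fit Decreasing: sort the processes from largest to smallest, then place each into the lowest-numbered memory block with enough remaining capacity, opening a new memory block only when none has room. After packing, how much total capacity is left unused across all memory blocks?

Sorted descending: 61, 53, 52, 49, 38, 37, 31, 17.
Put 61 MB in memory block 1; 3 MB remain.
Put 53 MB in memory block 2; 11 MB remain.
Put 52 MB in memory block 3; 12 MB remain.
Put 49 MB in memory block 4; 15 MB remain.
Put 38 MB in memory block 5; 26 MB remain.
Put 37 MB in memory block 6; 27 MB remain.
Put 31 MB in memory block 7; 33 MB remain.
Put 17 MB in memory block 5; 9 MB remain.
7 memory blocks × 64 MB = 448 MB; used 338 MB; unused 110 MB.

110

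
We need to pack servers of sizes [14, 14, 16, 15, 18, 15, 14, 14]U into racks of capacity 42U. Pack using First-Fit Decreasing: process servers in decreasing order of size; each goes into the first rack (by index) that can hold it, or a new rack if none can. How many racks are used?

4 racks

Sorted descending: 18, 16, 15, 15, 14, 14, 14, 14.
Put 18U in rack 1; 24U remain.
Put 16U in rack 1; 8U remain.
Put 15U in rack 2; 27U remain.
Put 15U in rack 2; 12U remain.
Put 14U in rack 3; 28U remain.
Put 14U in rack 3; 14U remain.
Put 14U in rack 3; 0U remain.
Put 14U in rack 4; 28U remain.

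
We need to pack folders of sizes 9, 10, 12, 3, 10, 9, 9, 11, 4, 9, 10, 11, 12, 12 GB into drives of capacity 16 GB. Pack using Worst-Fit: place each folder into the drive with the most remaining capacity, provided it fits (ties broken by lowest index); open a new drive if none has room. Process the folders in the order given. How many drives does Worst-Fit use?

12 drives

drive 1: place 9 GB, 7 GB left
drive 2: place 10 GB, 6 GB left
drive 3: place 12 GB, 4 GB left
drive 1: place 3 GB, 4 GB left
drive 4: place 10 GB, 6 GB left
drive 5: place 9 GB, 7 GB left
drive 6: place 9 GB, 7 GB left
drive 7: place 11 GB, 5 GB left
drive 5: place 4 GB, 3 GB left
drive 8: place 9 GB, 7 GB left
drive 9: place 10 GB, 6 GB left
drive 10: place 11 GB, 5 GB left
drive 11: place 12 GB, 4 GB left
drive 12: place 12 GB, 4 GB left
Final drives: [9,3] [10] [12] [10] [9,4] [9] [11] [9] [10] [11] [12] [12].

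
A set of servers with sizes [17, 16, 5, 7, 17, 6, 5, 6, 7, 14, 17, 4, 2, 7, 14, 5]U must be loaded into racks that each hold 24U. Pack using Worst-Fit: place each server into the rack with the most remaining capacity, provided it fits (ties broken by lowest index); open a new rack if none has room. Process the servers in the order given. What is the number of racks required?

17U → rack 1 (remaining 7U)
16U → rack 2 (remaining 8U)
5U → rack 2 (remaining 3U)
7U → rack 1 (remaining 0U)
17U → rack 3 (remaining 7U)
6U → rack 3 (remaining 1U)
5U → rack 4 (remaining 19U)
6U → rack 4 (remaining 13U)
7U → rack 4 (remaining 6U)
14U → rack 5 (remaining 10U)
17U → rack 6 (remaining 7U)
4U → rack 5 (remaining 6U)
2U → rack 6 (remaining 5U)
7U → rack 7 (remaining 17U)
14U → rack 7 (remaining 3U)
5U → rack 4 (remaining 1U)

7 racks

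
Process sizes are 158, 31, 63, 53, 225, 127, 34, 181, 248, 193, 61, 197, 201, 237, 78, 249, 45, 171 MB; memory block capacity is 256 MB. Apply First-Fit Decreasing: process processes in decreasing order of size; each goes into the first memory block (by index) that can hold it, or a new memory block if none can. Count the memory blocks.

Sorted descending: 249, 248, 237, 225, 201, 197, 193, 181, 171, 158, 127, 78, 63, 61, 53, 45, 34, 31.
memory block 1: place 249 MB, 7 MB left
memory block 2: place 248 MB, 8 MB left
memory block 3: place 237 MB, 19 MB left
memory block 4: place 225 MB, 31 MB left
memory block 5: place 201 MB, 55 MB left
memory block 6: place 197 MB, 59 MB left
memory block 7: place 193 MB, 63 MB left
memory block 8: place 181 MB, 75 MB left
memory block 9: place 171 MB, 85 MB left
memory block 10: place 158 MB, 98 MB left
memory block 11: place 127 MB, 129 MB left
memory block 9: place 78 MB, 7 MB left
memory block 7: place 63 MB, 0 MB left
memory block 8: place 61 MB, 14 MB left
memory block 5: place 53 MB, 2 MB left
memory block 6: place 45 MB, 14 MB left
memory block 10: place 34 MB, 64 MB left
memory block 4: place 31 MB, 0 MB left

11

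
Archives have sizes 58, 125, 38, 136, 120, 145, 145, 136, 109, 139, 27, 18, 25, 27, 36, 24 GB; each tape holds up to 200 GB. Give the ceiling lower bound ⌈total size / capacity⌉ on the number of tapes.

Total size = 58 + 125 + 38 + 136 + 120 + 145 + 145 + 136 + 109 + 139 + 27 + 18 + 25 + 27 + 36 + 24 = 1308 GB.
⌈1308 / 200⌉ = 7.

7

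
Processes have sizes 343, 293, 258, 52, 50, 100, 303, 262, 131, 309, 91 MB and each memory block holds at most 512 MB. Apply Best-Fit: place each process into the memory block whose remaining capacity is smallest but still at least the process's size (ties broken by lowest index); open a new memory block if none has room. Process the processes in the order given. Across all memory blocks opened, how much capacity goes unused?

343 MB → memory block 1 (remaining 169 MB)
293 MB → memory block 2 (remaining 219 MB)
258 MB → memory block 3 (remaining 254 MB)
52 MB → memory block 1 (remaining 117 MB)
50 MB → memory block 1 (remaining 67 MB)
100 MB → memory block 2 (remaining 119 MB)
303 MB → memory block 4 (remaining 209 MB)
262 MB → memory block 5 (remaining 250 MB)
131 MB → memory block 4 (remaining 78 MB)
309 MB → memory block 6 (remaining 203 MB)
91 MB → memory block 2 (remaining 28 MB)
6 memory blocks × 512 MB = 3072 MB; used 2192 MB; unused 880 MB.

880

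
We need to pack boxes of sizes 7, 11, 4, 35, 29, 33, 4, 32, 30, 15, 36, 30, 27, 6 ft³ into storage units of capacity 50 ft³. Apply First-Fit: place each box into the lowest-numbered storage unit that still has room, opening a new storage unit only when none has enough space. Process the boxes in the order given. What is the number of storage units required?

Put 7 ft³ in storage unit 1; 43 ft³ remain.
Put 11 ft³ in storage unit 1; 32 ft³ remain.
Put 4 ft³ in storage unit 1; 28 ft³ remain.
Put 35 ft³ in storage unit 2; 15 ft³ remain.
Put 29 ft³ in storage unit 3; 21 ft³ remain.
Put 33 ft³ in storage unit 4; 17 ft³ remain.
Put 4 ft³ in storage unit 1; 24 ft³ remain.
Put 32 ft³ in storage unit 5; 18 ft³ remain.
Put 30 ft³ in storage unit 6; 20 ft³ remain.
Put 15 ft³ in storage unit 1; 9 ft³ remain.
Put 36 ft³ in storage unit 7; 14 ft³ remain.
Put 30 ft³ in storage unit 8; 20 ft³ remain.
Put 27 ft³ in storage unit 9; 23 ft³ remain.
Put 6 ft³ in storage unit 1; 3 ft³ remain.
Final storage units: [7,11,4,4,15,6] [35] [29] [33] [32] [30] [36] [30] [27].

9 storage units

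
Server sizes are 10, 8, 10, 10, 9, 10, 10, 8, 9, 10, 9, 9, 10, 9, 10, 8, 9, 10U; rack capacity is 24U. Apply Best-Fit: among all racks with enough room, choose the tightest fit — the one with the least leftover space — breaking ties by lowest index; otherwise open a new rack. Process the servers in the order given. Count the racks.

9

10U → rack 1 (remaining 14U)
8U → rack 1 (remaining 6U)
10U → rack 2 (remaining 14U)
10U → rack 2 (remaining 4U)
9U → rack 3 (remaining 15U)
10U → rack 3 (remaining 5U)
10U → rack 4 (remaining 14U)
8U → rack 4 (remaining 6U)
9U → rack 5 (remaining 15U)
10U → rack 5 (remaining 5U)
9U → rack 6 (remaining 15U)
9U → rack 6 (remaining 6U)
10U → rack 7 (remaining 14U)
9U → rack 7 (remaining 5U)
10U → rack 8 (remaining 14U)
8U → rack 8 (remaining 6U)
9U → rack 9 (remaining 15U)
10U → rack 9 (remaining 5U)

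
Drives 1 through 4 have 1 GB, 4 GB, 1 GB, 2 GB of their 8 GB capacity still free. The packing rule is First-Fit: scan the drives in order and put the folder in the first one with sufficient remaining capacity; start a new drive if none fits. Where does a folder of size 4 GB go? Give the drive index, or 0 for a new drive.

2

Drives with room: drive 2 (4 GB).
The first with room is drive 2.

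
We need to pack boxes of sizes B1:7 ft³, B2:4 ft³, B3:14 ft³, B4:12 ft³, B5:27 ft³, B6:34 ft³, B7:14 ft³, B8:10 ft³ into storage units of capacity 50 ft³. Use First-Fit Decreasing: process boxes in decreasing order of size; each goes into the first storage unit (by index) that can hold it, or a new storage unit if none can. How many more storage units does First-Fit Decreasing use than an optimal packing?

0

First-Fit Decreasing: [34,14] [27,14,7] [12,10,4] → 3 storage units.
Total size 122 ft³; any packing needs at least ⌈122/50⌉ = 3 storage units.
So 3 is already optimal.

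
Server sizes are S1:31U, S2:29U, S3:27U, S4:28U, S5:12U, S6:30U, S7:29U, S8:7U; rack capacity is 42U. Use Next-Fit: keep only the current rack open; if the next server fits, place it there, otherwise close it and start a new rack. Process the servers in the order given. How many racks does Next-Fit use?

rack 1: place S1 (31U), 11U left
rack 2: place S2 (29U), 13U left
rack 3: place S3 (27U), 15U left
rack 4: place S4 (28U), 14U left
rack 4: place S5 (12U), 2U left
rack 5: place S6 (30U), 12U left
rack 6: place S7 (29U), 13U left
rack 6: place S8 (7U), 6U left
Final racks: [31] [29] [27] [28,12] [30] [29,7].

6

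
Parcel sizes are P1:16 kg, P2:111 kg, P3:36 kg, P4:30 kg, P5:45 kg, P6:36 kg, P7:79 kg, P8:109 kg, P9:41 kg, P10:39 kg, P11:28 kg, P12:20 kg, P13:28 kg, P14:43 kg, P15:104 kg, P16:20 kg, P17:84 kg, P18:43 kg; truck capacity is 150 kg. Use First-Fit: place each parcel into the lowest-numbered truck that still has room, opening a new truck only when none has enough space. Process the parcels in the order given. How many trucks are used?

7

truck 1: place P1 (16 kg), 134 kg left
truck 1: place P2 (111 kg), 23 kg left
truck 2: place P3 (36 kg), 114 kg left
truck 2: place P4 (30 kg), 84 kg left
truck 2: place P5 (45 kg), 39 kg left
truck 2: place P6 (36 kg), 3 kg left
truck 3: place P7 (79 kg), 71 kg left
truck 4: place P8 (109 kg), 41 kg left
truck 3: place P9 (41 kg), 30 kg left
truck 4: place P10 (39 kg), 2 kg left
truck 3: place P11 (28 kg), 2 kg left
truck 1: place P12 (20 kg), 3 kg left
truck 5: place P13 (28 kg), 122 kg left
truck 5: place P14 (43 kg), 79 kg left
truck 6: place P15 (104 kg), 46 kg left
truck 5: place P16 (20 kg), 59 kg left
truck 7: place P17 (84 kg), 66 kg left
truck 5: place P18 (43 kg), 16 kg left
Final trucks: [16,111,20] [36,30,45,36] [79,41,28] [109,39] [28,43,20,43] [104] [84].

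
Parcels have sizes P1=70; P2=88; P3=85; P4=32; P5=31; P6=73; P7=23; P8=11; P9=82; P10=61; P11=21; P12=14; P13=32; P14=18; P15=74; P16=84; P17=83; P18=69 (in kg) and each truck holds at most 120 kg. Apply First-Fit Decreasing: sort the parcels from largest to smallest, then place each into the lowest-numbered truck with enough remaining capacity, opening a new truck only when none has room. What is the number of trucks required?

10

Sorted descending: 88, 85, 84, 83, 82, 74, 73, 70, 69, 61, 32, 32, 31, 23, 21, 18, 14, 11.
truck 1: place 88 kg, 32 kg left
truck 2: place 85 kg, 35 kg left
truck 3: place 84 kg, 36 kg left
truck 4: place 83 kg, 37 kg left
truck 5: place 82 kg, 38 kg left
truck 6: place 74 kg, 46 kg left
truck 7: place 73 kg, 47 kg left
truck 8: place 70 kg, 50 kg left
truck 9: place 69 kg, 51 kg left
truck 10: place 61 kg, 59 kg left
truck 1: place 32 kg, 0 kg left
truck 2: place 32 kg, 3 kg left
truck 3: place 31 kg, 5 kg left
truck 4: place 23 kg, 14 kg left
truck 5: place 21 kg, 17 kg left
truck 6: place 18 kg, 28 kg left
truck 4: place 14 kg, 0 kg left
truck 5: place 11 kg, 6 kg left
Final trucks: [88,32] [85,32] [84,31] [83,23,14] [82,21,11] [74,18] [73] [70] [69] [61].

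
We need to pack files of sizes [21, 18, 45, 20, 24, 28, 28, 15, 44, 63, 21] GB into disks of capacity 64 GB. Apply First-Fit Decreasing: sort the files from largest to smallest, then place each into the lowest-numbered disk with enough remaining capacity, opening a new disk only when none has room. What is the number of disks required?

Sorted descending: 63, 45, 44, 28, 28, 24, 21, 21, 20, 18, 15.
Put 63 GB in disk 1; 1 GB remain.
Put 45 GB in disk 2; 19 GB remain.
Put 44 GB in disk 3; 20 GB remain.
Put 28 GB in disk 4; 36 GB remain.
Put 28 GB in disk 4; 8 GB remain.
Put 24 GB in disk 5; 40 GB remain.
Put 21 GB in disk 5; 19 GB remain.
Put 21 GB in disk 6; 43 GB remain.
Put 20 GB in disk 3; 0 GB remain.
Put 18 GB in disk 2; 1 GB remain.
Put 15 GB in disk 5; 4 GB remain.

6 disks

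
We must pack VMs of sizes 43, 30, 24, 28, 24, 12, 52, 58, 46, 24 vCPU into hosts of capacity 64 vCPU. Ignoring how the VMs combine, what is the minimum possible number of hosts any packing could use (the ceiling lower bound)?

6

Total size = 43 + 30 + 24 + 28 + 24 + 12 + 52 + 58 + 46 + 24 = 341 vCPU.
⌈341 / 64⌉ = 6.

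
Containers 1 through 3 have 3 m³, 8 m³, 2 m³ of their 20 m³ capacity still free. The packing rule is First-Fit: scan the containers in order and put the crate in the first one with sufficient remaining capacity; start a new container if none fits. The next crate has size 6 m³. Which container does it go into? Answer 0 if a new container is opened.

2

Containers with room: container 2 (8 m³).
The first with room is container 2.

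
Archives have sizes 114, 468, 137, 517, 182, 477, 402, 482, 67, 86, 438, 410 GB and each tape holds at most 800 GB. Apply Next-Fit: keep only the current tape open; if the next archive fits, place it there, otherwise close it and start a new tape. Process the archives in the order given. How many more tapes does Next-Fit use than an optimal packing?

0

Next-Fit: [114,468,137] [517,182] [477] [402] [482,67,86] [438] [410] → 7 tapes.
7 archives exceed 400 GB (half the capacity), and no two of those can share a tape, so at least 7 tapes are needed.
So 7 is already optimal.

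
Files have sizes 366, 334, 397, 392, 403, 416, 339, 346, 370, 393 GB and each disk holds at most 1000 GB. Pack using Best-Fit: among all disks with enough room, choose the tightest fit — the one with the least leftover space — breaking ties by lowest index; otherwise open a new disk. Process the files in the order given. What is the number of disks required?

366 GB → disk 1 (remaining 634 GB)
334 GB → disk 1 (remaining 300 GB)
397 GB → disk 2 (remaining 603 GB)
392 GB → disk 2 (remaining 211 GB)
403 GB → disk 3 (remaining 597 GB)
416 GB → disk 3 (remaining 181 GB)
339 GB → disk 4 (remaining 661 GB)
346 GB → disk 4 (remaining 315 GB)
370 GB → disk 5 (remaining 630 GB)
393 GB → disk 5 (remaining 237 GB)
Final disks: [366,334] [397,392] [403,416] [339,346] [370,393].

5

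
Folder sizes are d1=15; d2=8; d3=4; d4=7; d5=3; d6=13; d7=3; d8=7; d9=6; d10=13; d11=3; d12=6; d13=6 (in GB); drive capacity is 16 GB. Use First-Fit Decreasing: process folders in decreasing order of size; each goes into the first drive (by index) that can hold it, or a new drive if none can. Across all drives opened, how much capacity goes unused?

Sorted descending: 15, 13, 13, 8, 7, 7, 6, 6, 6, 4, 3, 3, 3.
drive 1: place 15 GB, 1 GB left
drive 2: place 13 GB, 3 GB left
drive 3: place 13 GB, 3 GB left
drive 4: place 8 GB, 8 GB left
drive 4: place 7 GB, 1 GB left
drive 5: place 7 GB, 9 GB left
drive 5: place 6 GB, 3 GB left
drive 6: place 6 GB, 10 GB left
drive 6: place 6 GB, 4 GB left
drive 6: place 4 GB, 0 GB left
drive 2: place 3 GB, 0 GB left
drive 3: place 3 GB, 0 GB left
drive 5: place 3 GB, 0 GB left
6 drives × 16 GB = 96 GB; used 94 GB; unused 2 GB.

2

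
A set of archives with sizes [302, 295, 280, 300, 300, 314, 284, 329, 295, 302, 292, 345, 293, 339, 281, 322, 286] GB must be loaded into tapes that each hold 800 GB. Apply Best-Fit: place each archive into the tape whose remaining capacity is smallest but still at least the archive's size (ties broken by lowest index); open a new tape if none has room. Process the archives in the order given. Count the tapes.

9 tapes

Put 302 GB in tape 1; 498 GB remain.
Put 295 GB in tape 1; 203 GB remain.
Put 280 GB in tape 2; 520 GB remain.
Put 300 GB in tape 2; 220 GB remain.
Put 300 GB in tape 3; 500 GB remain.
Put 314 GB in tape 3; 186 GB remain.
Put 284 GB in tape 4; 516 GB remain.
Put 329 GB in tape 4; 187 GB remain.
Put 295 GB in tape 5; 505 GB remain.
Put 302 GB in tape 5; 203 GB remain.
Put 292 GB in tape 6; 508 GB remain.
Put 345 GB in tape 6; 163 GB remain.
Put 293 GB in tape 7; 507 GB remain.
Put 339 GB in tape 7; 168 GB remain.
Put 281 GB in tape 8; 519 GB remain.
Put 322 GB in tape 8; 197 GB remain.
Put 286 GB in tape 9; 514 GB remain.
Final tapes: [302,295] [280,300] [300,314] [284,329] [295,302] [292,345] [293,339] [281,322] [286].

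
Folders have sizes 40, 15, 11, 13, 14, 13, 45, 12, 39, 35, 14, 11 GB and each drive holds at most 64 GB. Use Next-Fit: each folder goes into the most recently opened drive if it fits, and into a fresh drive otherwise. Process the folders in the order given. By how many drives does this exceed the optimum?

0

Next-Fit: [40,15] [11,13,14,13] [45,12] [39] [35,14,11] → 5 drives.
Total size 262 GB; any packing needs at least ⌈262/64⌉ = 5 drives.
So 5 is already optimal.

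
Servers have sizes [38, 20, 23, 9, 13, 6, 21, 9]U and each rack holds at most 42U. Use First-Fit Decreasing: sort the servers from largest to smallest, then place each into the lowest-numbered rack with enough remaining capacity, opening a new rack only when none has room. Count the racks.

Sorted descending: 38, 23, 21, 20, 13, 9, 9, 6.
Put 38U in rack 1; 4U remain.
Put 23U in rack 2; 19U remain.
Put 21U in rack 3; 21U remain.
Put 20U in rack 3; 1U remain.
Put 13U in rack 2; 6U remain.
Put 9U in rack 4; 33U remain.
Put 9U in rack 4; 24U remain.
Put 6U in rack 2; 0U remain.

4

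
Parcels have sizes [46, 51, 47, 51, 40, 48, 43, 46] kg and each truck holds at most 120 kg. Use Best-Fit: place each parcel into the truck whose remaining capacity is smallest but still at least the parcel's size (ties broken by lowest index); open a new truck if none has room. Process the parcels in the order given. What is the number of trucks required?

truck 1: place 46 kg, 74 kg left
truck 1: place 51 kg, 23 kg left
truck 2: place 47 kg, 73 kg left
truck 2: place 51 kg, 22 kg left
truck 3: place 40 kg, 80 kg left
truck 3: place 48 kg, 32 kg left
truck 4: place 43 kg, 77 kg left
truck 4: place 46 kg, 31 kg left
Final trucks: [46,51] [47,51] [40,48] [43,46].

4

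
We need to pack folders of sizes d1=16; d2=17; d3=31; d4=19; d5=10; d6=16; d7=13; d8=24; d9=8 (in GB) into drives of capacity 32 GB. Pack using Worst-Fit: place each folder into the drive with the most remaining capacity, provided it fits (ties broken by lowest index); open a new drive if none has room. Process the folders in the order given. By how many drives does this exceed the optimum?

1

Worst-Fit: [16,10] [17,8] [31] [19] [16,13] [24] → 6 drives.
Total size 154 GB; any packing needs at least ⌈154/32⌉ = 5 drives.
An optimal packing achieves that bound: [31] [24,8] [19,13] [17,10] [16,16] → 5 drives.
Excess: 6 − 5 = 1.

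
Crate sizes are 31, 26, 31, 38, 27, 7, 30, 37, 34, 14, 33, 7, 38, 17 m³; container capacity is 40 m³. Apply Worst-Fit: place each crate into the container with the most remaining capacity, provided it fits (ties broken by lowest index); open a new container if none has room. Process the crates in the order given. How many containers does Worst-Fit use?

11 containers

container 1: place 31 m³, 9 m³ left
container 2: place 26 m³, 14 m³ left
container 3: place 31 m³, 9 m³ left
container 4: place 38 m³, 2 m³ left
container 5: place 27 m³, 13 m³ left
container 2: place 7 m³, 7 m³ left
container 6: place 30 m³, 10 m³ left
container 7: place 37 m³, 3 m³ left
container 8: place 34 m³, 6 m³ left
container 9: place 14 m³, 26 m³ left
container 10: place 33 m³, 7 m³ left
container 9: place 7 m³, 19 m³ left
container 11: place 38 m³, 2 m³ left
container 9: place 17 m³, 2 m³ left
Final containers: [31] [26,7] [31] [38] [27] [30] [37] [34] [14,7,17] [33] [38].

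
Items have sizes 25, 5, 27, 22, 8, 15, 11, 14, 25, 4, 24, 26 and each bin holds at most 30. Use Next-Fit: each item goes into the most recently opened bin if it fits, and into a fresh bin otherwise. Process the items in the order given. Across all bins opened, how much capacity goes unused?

34

25 → bin 1 (remaining 5)
5 → bin 1 (remaining 0)
27 → bin 2 (remaining 3)
22 → bin 3 (remaining 8)
8 → bin 3 (remaining 0)
15 → bin 4 (remaining 15)
11 → bin 4 (remaining 4)
14 → bin 5 (remaining 16)
25 → bin 6 (remaining 5)
4 → bin 6 (remaining 1)
24 → bin 7 (remaining 6)
26 → bin 8 (remaining 4)
8 bins × 30 = 240; used 206; unused 34.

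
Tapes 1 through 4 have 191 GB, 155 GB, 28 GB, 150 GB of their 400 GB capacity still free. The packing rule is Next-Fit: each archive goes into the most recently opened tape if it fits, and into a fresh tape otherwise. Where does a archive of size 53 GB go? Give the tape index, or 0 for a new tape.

Next-Fit only looks at tape 4, which has 150 GB free.
53 GB fits there.

4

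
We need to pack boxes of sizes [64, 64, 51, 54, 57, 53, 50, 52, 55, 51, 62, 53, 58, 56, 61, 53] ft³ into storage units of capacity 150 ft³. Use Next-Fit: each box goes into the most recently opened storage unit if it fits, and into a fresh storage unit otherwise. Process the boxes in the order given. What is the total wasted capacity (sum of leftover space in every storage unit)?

306

storage unit 1: place 64 ft³, 86 ft³ left
storage unit 1: place 64 ft³, 22 ft³ left
storage unit 2: place 51 ft³, 99 ft³ left
storage unit 2: place 54 ft³, 45 ft³ left
storage unit 3: place 57 ft³, 93 ft³ left
storage unit 3: place 53 ft³, 40 ft³ left
storage unit 4: place 50 ft³, 100 ft³ left
storage unit 4: place 52 ft³, 48 ft³ left
storage unit 5: place 55 ft³, 95 ft³ left
storage unit 5: place 51 ft³, 44 ft³ left
storage unit 6: place 62 ft³, 88 ft³ left
storage unit 6: place 53 ft³, 35 ft³ left
storage unit 7: place 58 ft³, 92 ft³ left
storage unit 7: place 56 ft³, 36 ft³ left
storage unit 8: place 61 ft³, 89 ft³ left
storage unit 8: place 53 ft³, 36 ft³ left
8 storage units × 150 ft³ = 1200 ft³; used 894 ft³; unused 306 ft³.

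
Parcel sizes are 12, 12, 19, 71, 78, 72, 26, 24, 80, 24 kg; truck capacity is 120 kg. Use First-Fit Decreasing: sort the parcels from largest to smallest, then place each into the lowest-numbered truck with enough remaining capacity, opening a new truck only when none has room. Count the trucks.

4

Sorted descending: 80, 78, 72, 71, 26, 24, 24, 19, 12, 12.
truck 1: place 80 kg, 40 kg left
truck 2: place 78 kg, 42 kg left
truck 3: place 72 kg, 48 kg left
truck 4: place 71 kg, 49 kg left
truck 1: place 26 kg, 14 kg left
truck 2: place 24 kg, 18 kg left
truck 3: place 24 kg, 24 kg left
truck 3: place 19 kg, 5 kg left
truck 1: place 12 kg, 2 kg left
truck 2: place 12 kg, 6 kg left
Final trucks: [80,26,12] [78,24,12] [72,24,19] [71].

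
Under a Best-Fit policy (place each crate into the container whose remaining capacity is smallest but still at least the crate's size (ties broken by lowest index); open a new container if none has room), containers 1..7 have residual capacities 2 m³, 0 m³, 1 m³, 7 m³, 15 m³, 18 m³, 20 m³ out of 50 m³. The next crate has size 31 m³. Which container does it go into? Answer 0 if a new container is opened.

No container has ≥ 31 m³ free, so a new container is opened.

0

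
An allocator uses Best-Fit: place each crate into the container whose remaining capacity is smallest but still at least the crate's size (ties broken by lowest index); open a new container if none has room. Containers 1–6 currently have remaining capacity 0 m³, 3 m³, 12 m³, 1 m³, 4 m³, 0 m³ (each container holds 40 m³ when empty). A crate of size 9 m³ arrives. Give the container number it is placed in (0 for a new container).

Containers with room: container 3 (12 m³).
Tightest fit is container 3 with 12 m³ free.

3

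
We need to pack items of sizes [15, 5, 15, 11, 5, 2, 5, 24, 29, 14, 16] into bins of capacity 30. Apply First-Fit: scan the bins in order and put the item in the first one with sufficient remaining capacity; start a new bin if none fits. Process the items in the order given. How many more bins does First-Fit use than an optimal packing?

0

First-Fit: [15,5,5,2] [15,11] [5,24] [29] [14,16] → 5 bins.
Total size 141; any packing needs at least ⌈141/30⌉ = 5 bins.
So 5 is already optimal.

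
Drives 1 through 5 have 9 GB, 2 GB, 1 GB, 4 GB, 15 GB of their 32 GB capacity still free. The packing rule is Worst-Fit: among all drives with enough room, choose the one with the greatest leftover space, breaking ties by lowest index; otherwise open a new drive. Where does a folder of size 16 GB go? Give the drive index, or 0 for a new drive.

No drive has ≥ 16 GB free, so a new drive is opened.

0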